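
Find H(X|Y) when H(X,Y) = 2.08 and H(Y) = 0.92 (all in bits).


H(X|Y) = H(X,Y) - H(Y) = 2.08 - 0.92 = 1.16

1.16 bits


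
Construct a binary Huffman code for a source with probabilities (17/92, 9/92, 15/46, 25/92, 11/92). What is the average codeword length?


Huffman construction (repeatedly merge the two least-probable nodes; each merge adds 1 bit to every symbol beneath it): 9/92 + 11/92 = 5/23; 17/92 + 5/23 = 37/92; 25/92 + 15/46 = 55/92; 37/92 + 55/92 = 1. Resulting codeword lengths (in the order the probabilities were given): (2, 3, 2, 2, 3). L_avg = sum(p_i * l_i) = 17/92*2 + 9/92*3 + 15/46*2 + 25/92*2 + 11/92*3 = 51/23 = 2.2174

2.2174 bits


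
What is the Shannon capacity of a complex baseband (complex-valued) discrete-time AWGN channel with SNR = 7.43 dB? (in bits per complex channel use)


SNR_linear = 10^(7.43/10) = 5.5335; C = log2(1 + SNR_linear) = log2(1 + 5.5335) = 2.7079

2.7079 bits/channel use


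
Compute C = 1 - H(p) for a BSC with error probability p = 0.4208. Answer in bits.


H(p) = -p*log2(p) - (1-p)*log2(1-p) = -0.4208*log2(0.4208) - 0.5792*log2(0.5792) = 0.525492 + 0.456332 = 0.9818. C = 1 - H(p) = 1 - 0.9818 = 0.0182

0.0182 bits


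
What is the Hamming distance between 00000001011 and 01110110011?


Count differing positions: . ^ ^ ^ . ^ ^ ^ . . . = 6 differences

6


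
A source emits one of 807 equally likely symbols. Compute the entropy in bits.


H = log2(n) = log2(807) = 9.6564

9.6564 bits


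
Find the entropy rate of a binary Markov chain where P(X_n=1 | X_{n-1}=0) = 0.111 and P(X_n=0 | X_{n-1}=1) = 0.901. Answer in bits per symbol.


Stationary distribution: pi_0 = p10/(p01+p10) = 0.8903, pi_1 = 0.1097. Entropy rate H' = pi_0*H(p01) + pi_1*H(p10) = 0.8903*0.5029 + 0.1097*0.4658 = 0.4989

0.4989 bits/symbol


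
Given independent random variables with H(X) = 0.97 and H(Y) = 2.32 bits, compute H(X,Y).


For independent variables, H(X,Y) = H(X) + H(Y) = 0.97 + 2.32 = 3.29

3.29 bits


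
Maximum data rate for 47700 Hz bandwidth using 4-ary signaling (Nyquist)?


Rate = 2 * B * log2(M) = 2 * 47700 * 2.0 = 190800.0

190800.0 bps


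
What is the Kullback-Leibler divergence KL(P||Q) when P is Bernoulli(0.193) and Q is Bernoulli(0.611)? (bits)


KL = p*log2(p/q) + (1-p)*log2((1-p)/(1-q)) = 0.193*log2(0.193/0.611) + 0.807*log2(0.807/0.389) = 0.5287

0.5287 bits


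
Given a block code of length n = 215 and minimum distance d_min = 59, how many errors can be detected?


Detection capability = d_min - 1 = 59 - 1 = 58

58 errors


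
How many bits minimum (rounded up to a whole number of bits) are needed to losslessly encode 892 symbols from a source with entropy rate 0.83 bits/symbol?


Minimum bits >= n * H = 892 * 0.83 = 740.36, rounded up to a whole number of bits = 741

741 bits


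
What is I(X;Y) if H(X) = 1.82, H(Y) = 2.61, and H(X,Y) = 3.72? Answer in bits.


I(X;Y) = H(X) + H(Y) - H(X,Y) = 1.82 + 2.61 - 3.72 = 0.71

0.71 bits


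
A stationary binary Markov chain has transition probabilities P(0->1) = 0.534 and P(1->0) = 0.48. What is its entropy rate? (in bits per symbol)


Stationary distribution: pi_0 = p10/(p01+p10) = 0.4734, pi_1 = 0.5266. Entropy rate H' = pi_0*H(p01) + pi_1*H(p10) = 0.4734*0.9967 + 0.5266*0.9988 = 0.9978

0.9978 bits/symbol


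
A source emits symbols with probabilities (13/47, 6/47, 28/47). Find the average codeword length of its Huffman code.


Huffman construction (repeatedly merge the two least-probable nodes; each merge adds 1 bit to every symbol beneath it): 6/47 + 13/47 = 19/47; 19/47 + 28/47 = 1. Resulting codeword lengths (in the order the probabilities were given): (2, 2, 1). L_avg = sum(p_i * l_i) = 13/47*2 + 6/47*2 + 28/47*1 = 66/47 = 1.4043

1.4043 bits


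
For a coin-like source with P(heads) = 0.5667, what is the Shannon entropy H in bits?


H = -p*log2(p) - (1-p)*log2(1-p). -0.5667*log2(0.5667) = 0.464322; -0.4333*log2(0.4333) = 0.522803. H = 0.464322 + 0.522803 = 0.9871

0.9871 bits


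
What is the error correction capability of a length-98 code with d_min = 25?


Correction capability = floor((d-1)/2) = floor((25-1)/2) = 12

12 errors


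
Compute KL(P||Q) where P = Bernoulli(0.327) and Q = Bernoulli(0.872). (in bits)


KL = p*log2(p/q) + (1-p)*log2((1-p)/(1-q)) = 0.327*log2(0.327/0.872) + 0.673*log2(0.673/0.128) = 1.1488

1.1488 bits


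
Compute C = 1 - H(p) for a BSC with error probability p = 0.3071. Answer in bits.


H(p) = -p*log2(p) - (1-p)*log2(1-p) = -0.3071*log2(0.3071) - 0.6929*log2(0.6929) = 0.523059 + 0.366739 = 0.8898. C = 1 - H(p) = 1 - 0.8898 = 0.1102

0.1102 bits


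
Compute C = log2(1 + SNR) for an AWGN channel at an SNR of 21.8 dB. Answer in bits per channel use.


SNR_linear = 10^(21.8/10) = 151.3561; C = log2(1 + SNR_linear) = log2(1 + 151.3561) = 7.2513

7.2513 bits/channel use


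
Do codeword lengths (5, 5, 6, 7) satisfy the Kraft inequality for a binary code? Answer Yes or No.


Kraft sum = sum(2^(-l_i)) = 0.0859, need <= 1. Result: satisfied (a binary prefix-free code with these lengths exists)

Yes


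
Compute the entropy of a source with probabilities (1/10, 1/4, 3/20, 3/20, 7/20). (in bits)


H = -sum(p_i * log2(p_i)). Terms: -(1/10)*log2(1/10) = 0.332193; -(1/4)*log2(1/4) = 0.500000; -(3/20)*log2(3/20) = 0.410545; -(3/20)*log2(3/20) = 0.410545; -(7/20)*log2(7/20) = 0.530101. H = 0.332193 + 0.500000 + 0.410545 + 0.410545 + 0.530101 = 2.1834

2.1834 bits


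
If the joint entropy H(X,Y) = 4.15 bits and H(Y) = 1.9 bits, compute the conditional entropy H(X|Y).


H(X|Y) = H(X,Y) - H(Y) = 4.15 - 1.9 = 2.25

2.25 bits


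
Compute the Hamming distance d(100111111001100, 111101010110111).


Count differing positions: . ^ ^ . ^ . ^ . ^ ^ ^ ^ . ^ ^ = 10 differences

10


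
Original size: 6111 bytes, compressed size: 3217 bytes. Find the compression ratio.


Ratio = original / compressed = 6111 / 3217 = 1.8996

1.8996


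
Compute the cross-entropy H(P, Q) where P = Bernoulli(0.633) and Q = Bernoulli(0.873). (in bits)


H(P,Q) = -p*log2(q) - (1-p)*log2(1-q). -0.633*log2(0.873) = 0.124034; -0.367*log2(0.127) = 1.092596. H(P,Q) = 0.124034 + 1.092596 = 1.2166

1.2166 bits


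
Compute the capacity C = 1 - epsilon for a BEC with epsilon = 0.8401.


C = 1 - epsilon = 1 - 0.8401 = 0.1599

0.1599 bits


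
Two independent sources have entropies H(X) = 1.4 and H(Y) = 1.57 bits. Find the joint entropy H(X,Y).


For independent variables, H(X,Y) = H(X) + H(Y) = 1.4 + 1.57 = 2.97

2.97 bits


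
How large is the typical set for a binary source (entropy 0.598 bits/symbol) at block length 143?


log2|A_typical| = nH = 143 * 0.598 = 85.514, so |A_typical| ~ 2^85.514 = 5.524e+25

5.524e+25


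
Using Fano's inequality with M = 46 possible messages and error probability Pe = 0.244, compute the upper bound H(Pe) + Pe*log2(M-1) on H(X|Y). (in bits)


H(Pe) = -Pe*log2(Pe) - (1-Pe)*log2(1-Pe) = -0.244*log2(0.244) - 0.756*log2(0.756) = 0.496551 + 0.305078 = 0.8016. Pe*log2(M-1) = 0.244*log2(45) = 1.340012. Bound = H(Pe) + Pe*log2(M-1) = 0.496551 + 0.305078 + 1.340012 = 2.1416

2.1416 bits


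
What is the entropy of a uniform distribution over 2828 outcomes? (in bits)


H = log2(n) = log2(2828) = 11.4656

11.4656 bits


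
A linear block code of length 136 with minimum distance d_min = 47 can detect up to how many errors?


Detection capability = d_min - 1 = 47 - 1 = 46

46 errors


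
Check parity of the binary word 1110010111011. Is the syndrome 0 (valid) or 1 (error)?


Syndrome = XOR of all bits = 1 XOR 1 XOR 1 XOR 0 XOR 0 XOR 1 XOR 0 XOR 1 XOR 1 XOR 1 XOR 0 XOR 1 XOR 1 = 1

1


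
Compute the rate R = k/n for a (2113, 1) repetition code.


Rate = k/n = 1/2113

1/2113


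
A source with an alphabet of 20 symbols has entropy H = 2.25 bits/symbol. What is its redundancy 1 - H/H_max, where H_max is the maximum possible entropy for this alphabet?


H_max = log2(K) = log2(20) = 4.3219 bits/symbol. Redundancy = 1 - H/H_max = 1 - 2.25/4.3219 = 1 - 0.5206 = 0.4794

0.4794


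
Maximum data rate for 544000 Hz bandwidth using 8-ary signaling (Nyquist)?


Rate = 2 * B * log2(M) = 2 * 544000 * 3.0 = 3264000.0

3264000.0 bps


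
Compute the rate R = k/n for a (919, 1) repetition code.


Rate = k/n = 1/919

1/919


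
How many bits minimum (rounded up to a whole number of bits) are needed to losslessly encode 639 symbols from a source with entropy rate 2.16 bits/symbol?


Minimum bits >= n * H = 639 * 2.16 = 1380.24, rounded up to a whole number of bits = 1381

1381 bits


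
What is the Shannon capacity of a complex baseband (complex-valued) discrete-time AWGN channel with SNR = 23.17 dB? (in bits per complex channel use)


SNR_linear = 10^(23.17/10) = 207.4914; C = log2(1 + SNR_linear) = log2(1 + 207.4914) = 7.7038

7.7038 bits/channel use


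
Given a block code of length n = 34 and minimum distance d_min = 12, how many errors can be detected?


Detection capability = d_min - 1 = 12 - 1 = 11

11 errors


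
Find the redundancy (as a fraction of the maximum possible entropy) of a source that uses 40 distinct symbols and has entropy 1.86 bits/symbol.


H_max = log2(K) = log2(40) = 5.3219 bits/symbol. Redundancy = 1 - H/H_max = 1 - 1.86/5.3219 = 1 - 0.3495 = 0.6505

0.6505


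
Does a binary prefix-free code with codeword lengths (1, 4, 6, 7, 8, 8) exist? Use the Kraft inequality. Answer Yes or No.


Kraft sum = sum(2^(-l_i)) = 0.5938, need <= 1. Result: satisfied (a binary prefix-free code with these lengths exists)

Yes


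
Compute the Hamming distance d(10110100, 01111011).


Count differing positions: ^ ^ . . ^ ^ ^ ^ = 6 differences

6


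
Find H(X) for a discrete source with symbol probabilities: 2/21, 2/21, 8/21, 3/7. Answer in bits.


H = -sum(p_i * log2(p_i)). Terms: -(2/21)*log2(2/21) = 0.323078; -(2/21)*log2(2/21) = 0.323078; -(8/21)*log2(8/21) = 0.530407; -(3/7)*log2(3/7) = 0.523882. H = 0.323078 + 0.323078 + 0.530407 + 0.523882 = 1.7004

1.7004 bits


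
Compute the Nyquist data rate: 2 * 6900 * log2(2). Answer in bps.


Rate = 2 * B * log2(M) = 2 * 6900 * 1.0 = 13800.0

13800.0 bps


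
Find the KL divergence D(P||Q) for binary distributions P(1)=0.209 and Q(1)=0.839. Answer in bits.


KL = p*log2(p/q) + (1-p)*log2((1-p)/(1-q)) = 0.209*log2(0.209/0.839) + 0.791*log2(0.791/0.161) = 1.3975

1.3975 bits


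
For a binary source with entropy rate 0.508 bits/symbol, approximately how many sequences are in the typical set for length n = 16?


log2|A_typical| = nH = 16 * 0.508 = 8.128, so |A_typical| ~ 2^8.128 = 2.798e+02

2.798e+02


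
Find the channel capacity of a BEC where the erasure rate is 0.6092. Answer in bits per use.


C = 1 - epsilon = 1 - 0.6092 = 0.3908

0.3908 bits


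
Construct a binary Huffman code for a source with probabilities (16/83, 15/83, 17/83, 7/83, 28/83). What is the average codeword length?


Huffman construction (repeatedly merge the two least-probable nodes; each merge adds 1 bit to every symbol beneath it): 7/83 + 15/83 = 22/83; 16/83 + 17/83 = 33/83; 22/83 + 28/83 = 50/83; 33/83 + 50/83 = 1. Resulting codeword lengths (in the order the probabilities were given): (2, 3, 2, 3, 2). L_avg = sum(p_i * l_i) = 16/83*2 + 15/83*3 + 17/83*2 + 7/83*3 + 28/83*2 = 188/83 = 2.2651

2.2651 bits


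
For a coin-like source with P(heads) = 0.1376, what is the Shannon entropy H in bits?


H = -p*log2(p) - (1-p)*log2(1-p). -0.1376*log2(0.1376) = 0.393735; -0.8624*log2(0.8624) = 0.184184. H = 0.393735 + 0.184184 = 0.5779

0.5779 bits


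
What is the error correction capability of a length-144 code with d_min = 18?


Correction capability = floor((d-1)/2) = floor((18-1)/2) = 8

8 errors


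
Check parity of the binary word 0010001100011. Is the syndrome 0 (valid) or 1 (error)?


Syndrome = XOR of all bits = 0 XOR 0 XOR 1 XOR 0 XOR 0 XOR 0 XOR 1 XOR 1 XOR 0 XOR 0 XOR 0 XOR 1 XOR 1 = 1

1


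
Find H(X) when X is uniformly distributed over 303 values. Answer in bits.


H = log2(n) = log2(303) = 8.2432

8.2432 bits


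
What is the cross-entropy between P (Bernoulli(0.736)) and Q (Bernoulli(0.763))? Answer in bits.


H(P,Q) = -p*log2(q) - (1-p)*log2(1-q). -0.736*log2(0.763) = 0.287220; -0.264*log2(0.237) = 0.548339. H(P,Q) = 0.287220 + 0.548339 = 0.8356

0.8356 bits


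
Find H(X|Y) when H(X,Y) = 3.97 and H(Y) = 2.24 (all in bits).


H(X|Y) = H(X,Y) - H(Y) = 3.97 - 2.24 = 1.73

1.73 bits


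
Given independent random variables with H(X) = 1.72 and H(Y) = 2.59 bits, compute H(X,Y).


For independent variables, H(X,Y) = H(X) + H(Y) = 1.72 + 2.59 = 4.31

4.31 bits


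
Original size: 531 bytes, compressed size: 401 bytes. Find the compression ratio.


Ratio = original / compressed = 531 / 401 = 1.3242

1.3242


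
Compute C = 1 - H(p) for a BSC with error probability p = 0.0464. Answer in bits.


H(p) = -p*log2(p) - (1-p)*log2(1-p) = -0.0464*log2(0.0464) - 0.9536*log2(0.9536) = 0.205540 + 0.065363 = 0.2709. C = 1 - H(p) = 1 - 0.2709 = 0.7291

0.7291 bits


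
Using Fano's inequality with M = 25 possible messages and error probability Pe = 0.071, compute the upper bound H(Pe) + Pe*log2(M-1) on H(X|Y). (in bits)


H(Pe) = -Pe*log2(Pe) - (1-Pe)*log2(1-Pe) = -0.071*log2(0.071) - 0.929*log2(0.929) = 0.270939 + 0.098706 = 0.3696. Pe*log2(M-1) = 0.071*log2(24) = 0.325532. Bound = H(Pe) + Pe*log2(M-1) = 0.270939 + 0.098706 + 0.325532 = 0.6952

0.6952 bits


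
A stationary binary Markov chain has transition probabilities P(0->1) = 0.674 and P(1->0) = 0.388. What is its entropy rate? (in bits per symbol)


Stationary distribution: pi_0 = p10/(p01+p10) = 0.3653, pi_1 = 0.6347. Entropy rate H' = pi_0*H(p01) + pi_1*H(p10) = 0.3653*0.9108 + 0.6347*0.9635 = 0.9442

0.9442 bits/symbol


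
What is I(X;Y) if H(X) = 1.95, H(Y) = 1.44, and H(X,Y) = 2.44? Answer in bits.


I(X;Y) = H(X) + H(Y) - H(X,Y) = 1.95 + 1.44 - 2.44 = 0.95

0.95 bits


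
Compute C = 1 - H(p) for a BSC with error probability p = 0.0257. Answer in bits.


H(p) = -p*log2(p) - (1-p)*log2(1-p) = -0.0257*log2(0.0257) - 0.9743*log2(0.9743) = 0.135750 + 0.036597 = 0.1723. C = 1 - H(p) = 1 - 0.1723 = 0.8277

0.8277 bits


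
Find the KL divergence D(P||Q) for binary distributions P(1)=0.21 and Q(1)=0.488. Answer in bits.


KL = p*log2(p/q) + (1-p)*log2((1-p)/(1-q)) = 0.21*log2(0.21/0.488) + 0.79*log2(0.79/0.512) = 0.2388

0.2388 bits


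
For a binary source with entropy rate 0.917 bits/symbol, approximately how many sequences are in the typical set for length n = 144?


log2|A_typical| = nH = 144 * 0.917 = 132.048, so |A_typical| ~ 2^132.048 = 5.629e+39

5.629e+39


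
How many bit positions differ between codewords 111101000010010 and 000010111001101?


Count differing positions: ^ ^ ^ ^ ^ ^ ^ ^ ^ . ^ ^ ^ ^ ^ = 14 differences

14


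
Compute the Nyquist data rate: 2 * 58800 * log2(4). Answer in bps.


Rate = 2 * B * log2(M) = 2 * 58800 * 2.0 = 235200.0

235200.0 bps


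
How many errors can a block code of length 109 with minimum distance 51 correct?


Correction capability = floor((d-1)/2) = floor((51-1)/2) = 25

25 errors


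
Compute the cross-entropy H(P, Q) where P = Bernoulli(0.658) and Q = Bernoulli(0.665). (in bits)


H(P,Q) = -p*log2(q) - (1-p)*log2(1-q). -0.658*log2(0.665) = 0.387282; -0.342*log2(0.335) = 0.539596. H(P,Q) = 0.387282 + 0.539596 = 0.9269

0.9269 bits


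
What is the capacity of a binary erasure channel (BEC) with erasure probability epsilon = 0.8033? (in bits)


C = 1 - epsilon = 1 - 0.8033 = 0.1967

0.1967 bits


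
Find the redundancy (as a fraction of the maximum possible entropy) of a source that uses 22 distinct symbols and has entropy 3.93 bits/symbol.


H_max = log2(K) = log2(22) = 4.4594 bits/symbol. Redundancy = 1 - H/H_max = 1 - 3.93/4.4594 = 1 - 0.8813 = 0.1187

0.1187


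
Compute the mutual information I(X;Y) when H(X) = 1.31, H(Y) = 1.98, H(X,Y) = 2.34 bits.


I(X;Y) = H(X) + H(Y) - H(X,Y) = 1.31 + 1.98 - 2.34 = 0.95

0.95 bits


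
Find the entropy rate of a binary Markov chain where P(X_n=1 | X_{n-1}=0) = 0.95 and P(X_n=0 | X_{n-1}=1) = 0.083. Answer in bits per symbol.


Stationary distribution: pi_0 = p10/(p01+p10) = 0.0803, pi_1 = 0.9197. Entropy rate H' = pi_0*H(p01) + pi_1*H(p10) = 0.0803*0.2864 + 0.9197*0.4127 = 0.4025

0.4025 bits/symbol


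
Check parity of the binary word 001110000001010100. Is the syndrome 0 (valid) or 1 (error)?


Syndrome = XOR of all bits = 0 XOR 0 XOR 1 XOR 1 XOR 1 XOR 0 XOR 0 XOR 0 XOR 0 XOR 0 XOR 0 XOR 1 XOR 0 XOR 1 XOR 0 XOR 1 XOR 0 XOR 0 = 0

0


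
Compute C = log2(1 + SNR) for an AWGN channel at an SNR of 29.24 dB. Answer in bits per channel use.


SNR_linear = 10^(29.24/10) = 839.46; C = log2(1 + SNR_linear) = log2(1 + 839.46) = 9.715

9.715 bits/channel use


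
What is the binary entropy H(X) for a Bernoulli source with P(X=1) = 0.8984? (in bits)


H = -p*log2(p) - (1-p)*log2(1-p). -0.8984*log2(0.8984) = 0.138866; -0.1016*log2(0.1016) = 0.335181. H = 0.138866 + 0.335181 = 0.474

0.474 bits


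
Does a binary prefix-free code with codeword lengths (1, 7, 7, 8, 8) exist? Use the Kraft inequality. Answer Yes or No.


Kraft sum = sum(2^(-l_i)) = 0.5234, need <= 1. Result: satisfied (a binary prefix-free code with these lengths exists)

Yes


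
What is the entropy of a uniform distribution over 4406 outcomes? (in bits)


H = log2(n) = log2(4406) = 12.1053

12.1053 bits


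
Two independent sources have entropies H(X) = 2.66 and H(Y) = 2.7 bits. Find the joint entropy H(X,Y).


For independent variables, H(X,Y) = H(X) + H(Y) = 2.66 + 2.7 = 5.36

5.36 bits


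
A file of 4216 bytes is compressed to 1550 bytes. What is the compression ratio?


Ratio = original / compressed = 4216 / 1550 = 2.72

2.72


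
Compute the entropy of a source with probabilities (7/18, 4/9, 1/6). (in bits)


H = -sum(p_i * log2(p_i)). Terms: -(7/18)*log2(7/18) = 0.529888; -(4/9)*log2(4/9) = 0.519967; -(1/6)*log2(1/6) = 0.430827. H = 0.529888 + 0.519967 + 0.430827 = 1.4807

1.4807 bits


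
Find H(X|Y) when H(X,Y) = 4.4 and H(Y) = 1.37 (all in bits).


H(X|Y) = H(X,Y) - H(Y) = 4.4 - 1.37 = 3.03

3.03 bits


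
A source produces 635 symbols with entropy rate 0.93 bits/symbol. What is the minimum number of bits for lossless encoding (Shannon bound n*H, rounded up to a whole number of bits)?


Minimum bits >= n * H = 635 * 0.93 = 590.55, rounded up to a whole number of bits = 591

591 bits


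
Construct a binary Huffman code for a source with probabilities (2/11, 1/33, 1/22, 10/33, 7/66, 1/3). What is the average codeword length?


Huffman construction (repeatedly merge the two least-probable nodes; each merge adds 1 bit to every symbol beneath it): 1/33 + 1/22 = 5/66; 5/66 + 7/66 = 2/11; 2/11 + 2/11 = 4/11; 10/33 + 1/3 = 7/11; 4/11 + 7/11 = 1. Resulting codeword lengths (in the order the probabilities were given): (2, 4, 4, 2, 3, 2). L_avg = sum(p_i * l_i) = 2/11*2 + 1/33*4 + 1/22*4 + 10/33*2 + 7/66*3 + 1/3*2 = 149/66 = 2.2576

2.2576 bits


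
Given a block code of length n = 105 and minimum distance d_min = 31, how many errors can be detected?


Detection capability = d_min - 1 = 31 - 1 = 30

30 errors


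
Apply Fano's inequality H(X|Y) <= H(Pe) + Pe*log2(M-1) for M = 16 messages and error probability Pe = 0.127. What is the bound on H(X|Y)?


H(Pe) = -Pe*log2(Pe) - (1-Pe)*log2(1-Pe) = -0.127*log2(0.127) - 0.873*log2(0.873) = 0.378092 + 0.171061 = 0.5492. Pe*log2(M-1) = 0.127*log2(15) = 0.496175. Bound = H(Pe) + Pe*log2(M-1) = 0.378092 + 0.171061 + 0.496175 = 1.0453

1.0453 bits


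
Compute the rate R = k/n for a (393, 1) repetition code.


Rate = k/n = 1/393

1/393


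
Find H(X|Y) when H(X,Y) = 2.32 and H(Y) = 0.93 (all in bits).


H(X|Y) = H(X,Y) - H(Y) = 2.32 - 0.93 = 1.39

1.39 bits


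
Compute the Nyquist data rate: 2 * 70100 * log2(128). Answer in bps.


Rate = 2 * B * log2(M) = 2 * 70100 * 7.0 = 981400.0

981400.0 bps


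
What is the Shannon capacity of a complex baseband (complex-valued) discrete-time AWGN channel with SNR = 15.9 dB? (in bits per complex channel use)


SNR_linear = 10^(15.9/10) = 38.9045; C = log2(1 + SNR_linear) = log2(1 + 38.9045) = 5.3185

5.3185 bits/channel use


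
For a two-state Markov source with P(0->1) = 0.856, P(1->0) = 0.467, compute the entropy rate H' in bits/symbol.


Stationary distribution: pi_0 = p10/(p01+p10) = 0.353, pi_1 = 0.647. Entropy rate H' = pi_0*H(p01) + pi_1*H(p10) = 0.353*0.5946 + 0.647*0.9969 = 0.8549

0.8549 bits/symbol


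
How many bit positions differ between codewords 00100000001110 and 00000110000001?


Count differing positions: . . ^ . . ^ ^ . . . ^ ^ ^ ^ = 7 differences

7


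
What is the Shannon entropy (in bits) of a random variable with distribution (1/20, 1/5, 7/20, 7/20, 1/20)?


H = -sum(p_i * log2(p_i)). Terms: -(1/20)*log2(1/20) = 0.216096; -(1/5)*log2(1/5) = 0.464386; -(7/20)*log2(7/20) = 0.530101; -(7/20)*log2(7/20) = 0.530101; -(1/20)*log2(1/20) = 0.216096. H = 0.216096 + 0.464386 + 0.530101 + 0.530101 + 0.216096 = 1.9568

1.9568 bits


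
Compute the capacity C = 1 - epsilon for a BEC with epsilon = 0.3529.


C = 1 - epsilon = 1 - 0.3529 = 0.6471

0.6471 bits


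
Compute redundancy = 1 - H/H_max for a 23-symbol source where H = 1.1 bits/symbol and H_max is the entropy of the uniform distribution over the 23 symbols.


H_max = log2(K) = log2(23) = 4.5236 bits/symbol. Redundancy = 1 - H/H_max = 1 - 1.1/4.5236 = 1 - 0.2432 = 0.7568

0.7568


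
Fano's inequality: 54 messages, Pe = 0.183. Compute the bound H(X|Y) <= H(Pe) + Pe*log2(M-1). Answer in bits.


H(Pe) = -Pe*log2(Pe) - (1-Pe)*log2(1-Pe) = -0.183*log2(0.183) - 0.817*log2(0.817) = 0.448365 + 0.238231 = 0.6866. Pe*log2(M-1) = 0.183*log2(53) = 1.048209. Bound = H(Pe) + Pe*log2(M-1) = 0.448365 + 0.238231 + 1.048209 = 1.7348

1.7348 bits


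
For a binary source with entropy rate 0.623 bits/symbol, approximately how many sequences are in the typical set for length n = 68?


log2|A_typical| = nH = 68 * 0.623 = 42.364, so |A_typical| ~ 2^42.364 = 5.660e+12

5.660e+12


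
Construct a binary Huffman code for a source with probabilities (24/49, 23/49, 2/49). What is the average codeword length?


Huffman construction (repeatedly merge the two least-probable nodes; each merge adds 1 bit to every symbol beneath it): 2/49 + 23/49 = 25/49; 24/49 + 25/49 = 1. Resulting codeword lengths (in the order the probabilities were given): (1, 2, 2). L_avg = sum(p_i * l_i) = 24/49*1 + 23/49*2 + 2/49*2 = 74/49 = 1.5102

1.5102 bits


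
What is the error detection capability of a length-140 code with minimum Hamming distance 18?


Detection capability = d_min - 1 = 18 - 1 = 17

17 errors


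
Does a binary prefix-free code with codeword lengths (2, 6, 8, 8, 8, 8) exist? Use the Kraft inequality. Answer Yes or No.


Kraft sum = sum(2^(-l_i)) = 0.2812, need <= 1. Result: satisfied (a binary prefix-free code with these lengths exists)

Yes


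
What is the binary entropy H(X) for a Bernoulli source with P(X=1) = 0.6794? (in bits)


H = -p*log2(p) - (1-p)*log2(1-p). -0.6794*log2(0.6794) = 0.378879; -0.3206*log2(0.3206) = 0.526154. H = 0.378879 + 0.526154 = 0.905

0.905 bits


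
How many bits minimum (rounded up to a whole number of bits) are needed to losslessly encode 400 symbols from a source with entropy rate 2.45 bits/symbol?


Minimum bits >= n * H = 400 * 2.45 = 980.0, rounded up to a whole number of bits = 980

980 bits


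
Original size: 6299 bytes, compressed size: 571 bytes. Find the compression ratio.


Ratio = original / compressed = 6299 / 571 = 11.0315

11.0315


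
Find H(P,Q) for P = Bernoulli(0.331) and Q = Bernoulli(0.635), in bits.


H(P,Q) = -p*log2(q) - (1-p)*log2(1-q). -0.331*log2(0.635) = 0.216862; -0.669*log2(0.365) = 0.972747. H(P,Q) = 0.216862 + 0.972747 = 1.1896

1.1896 bits


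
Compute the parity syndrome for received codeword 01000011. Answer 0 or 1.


Syndrome = XOR of all bits = 0 XOR 1 XOR 0 XOR 0 XOR 0 XOR 0 XOR 1 XOR 1 = 1

1


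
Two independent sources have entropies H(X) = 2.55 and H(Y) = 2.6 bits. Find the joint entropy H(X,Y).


For independent variables, H(X,Y) = H(X) + H(Y) = 2.55 + 2.6 = 5.15

5.15 bits


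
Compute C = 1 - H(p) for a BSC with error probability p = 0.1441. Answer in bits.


H(p) = -p*log2(p) - (1-p)*log2(1-p) = -0.1441*log2(0.1441) - 0.8559*log2(0.8559) = 0.402739 + 0.192137 = 0.5949. C = 1 - H(p) = 1 - 0.5949 = 0.4051

0.4051 bits


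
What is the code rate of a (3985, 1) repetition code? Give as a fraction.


Rate = k/n = 1/3985

1/3985


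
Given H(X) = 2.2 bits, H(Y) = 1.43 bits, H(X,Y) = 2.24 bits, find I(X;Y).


I(X;Y) = H(X) + H(Y) - H(X,Y) = 2.2 + 1.43 - 2.24 = 1.39

1.39 bits


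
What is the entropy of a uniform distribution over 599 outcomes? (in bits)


H = log2(n) = log2(599) = 9.2264

9.2264 bits


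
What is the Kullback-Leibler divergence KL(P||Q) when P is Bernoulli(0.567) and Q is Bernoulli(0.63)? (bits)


KL = p*log2(p/q) + (1-p)*log2((1-p)/(1-q)) = 0.567*log2(0.567/0.63) + 0.433*log2(0.433/0.37) = 0.012

0.012 bits


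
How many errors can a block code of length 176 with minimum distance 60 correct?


Correction capability = floor((d-1)/2) = floor((60-1)/2) = 29

29 errors


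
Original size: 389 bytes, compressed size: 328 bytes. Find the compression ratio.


Ratio = original / compressed = 389 / 328 = 1.186

1.186


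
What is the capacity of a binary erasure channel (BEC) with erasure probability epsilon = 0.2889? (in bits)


C = 1 - epsilon = 1 - 0.2889 = 0.7111

0.7111 bits


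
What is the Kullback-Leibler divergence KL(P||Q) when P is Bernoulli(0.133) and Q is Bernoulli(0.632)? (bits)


KL = p*log2(p/q) + (1-p)*log2((1-p)/(1-q)) = 0.133*log2(0.133/0.632) + 0.867*log2(0.867/0.368) = 0.7728

0.7728 bits


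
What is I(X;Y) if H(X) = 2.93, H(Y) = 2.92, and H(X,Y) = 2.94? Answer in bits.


I(X;Y) = H(X) + H(Y) - H(X,Y) = 2.93 + 2.92 - 2.94 = 2.91

2.91 bits


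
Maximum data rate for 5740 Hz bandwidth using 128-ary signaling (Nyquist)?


Rate = 2 * B * log2(M) = 2 * 5740 * 7.0 = 80360.0

80360.0 bps


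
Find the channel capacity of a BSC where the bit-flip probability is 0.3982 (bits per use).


H(p) = -p*log2(p) - (1-p)*log2(1-p) = -0.3982*log2(0.3982) - 0.6018*log2(0.6018) = 0.528983 + 0.440905 = 0.9699. C = 1 - H(p) = 1 - 0.9699 = 0.0301

0.0301 bits


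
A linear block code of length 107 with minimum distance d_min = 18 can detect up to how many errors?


Detection capability = d_min - 1 = 18 - 1 = 17

17 errors


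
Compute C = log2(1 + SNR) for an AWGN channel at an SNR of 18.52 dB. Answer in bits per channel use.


SNR_linear = 10^(18.52/10) = 71.1214; C = log2(1 + SNR_linear) = log2(1 + 71.1214) = 6.1724

6.1724 bits/channel use


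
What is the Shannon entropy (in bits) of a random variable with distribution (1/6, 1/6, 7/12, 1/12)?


H = -sum(p_i * log2(p_i)). Terms: -(1/6)*log2(1/6) = 0.430827; -(1/6)*log2(1/6) = 0.430827; -(7/12)*log2(7/12) = 0.453604; -(1/12)*log2(1/12) = 0.298747. H = 0.430827 + 0.430827 + 0.453604 + 0.298747 = 1.614

1.614 bits


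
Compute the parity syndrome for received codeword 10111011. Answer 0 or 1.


Syndrome = XOR of all bits = 1 XOR 0 XOR 1 XOR 1 XOR 1 XOR 0 XOR 1 XOR 1 = 0

0


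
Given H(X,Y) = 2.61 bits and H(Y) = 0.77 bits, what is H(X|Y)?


H(X|Y) = H(X,Y) - H(Y) = 2.61 - 0.77 = 1.84

1.84 bits


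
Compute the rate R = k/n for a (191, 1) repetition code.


Rate = k/n = 1/191

1/191


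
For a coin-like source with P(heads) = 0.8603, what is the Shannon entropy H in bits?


H = -p*log2(p) - (1-p)*log2(1-p). -0.8603*log2(0.8603) = 0.186761; -0.1397*log2(0.1397) = 0.396692. H = 0.186761 + 0.396692 = 0.5835

0.5835 bits


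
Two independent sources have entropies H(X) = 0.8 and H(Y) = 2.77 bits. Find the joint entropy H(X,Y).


For independent variables, H(X,Y) = H(X) + H(Y) = 0.8 + 2.77 = 3.57

3.57 bits


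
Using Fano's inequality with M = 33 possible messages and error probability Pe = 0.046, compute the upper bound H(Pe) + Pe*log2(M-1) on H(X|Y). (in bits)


H(Pe) = -Pe*log2(Pe) - (1-Pe)*log2(1-Pe) = -0.046*log2(0.046) - 0.954*log2(0.954) = 0.204342 + 0.064814 = 0.2692. Pe*log2(M-1) = 0.046*log2(32) = 0.230000. Bound = H(Pe) + Pe*log2(M-1) = 0.204342 + 0.064814 + 0.230000 = 0.4992

0.4992 bits


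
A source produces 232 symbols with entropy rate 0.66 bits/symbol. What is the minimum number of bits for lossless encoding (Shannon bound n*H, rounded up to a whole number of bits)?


Minimum bits >= n * H = 232 * 0.66 = 153.12, rounded up to a whole number of bits = 154

154 bits


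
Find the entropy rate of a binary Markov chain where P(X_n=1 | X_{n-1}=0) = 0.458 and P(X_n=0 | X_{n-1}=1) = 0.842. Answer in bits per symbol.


Stationary distribution: pi_0 = p10/(p01+p10) = 0.6477, pi_1 = 0.3523. Entropy rate H' = pi_0*H(p01) + pi_1*H(p10) = 0.6477*0.9949 + 0.3523*0.6295 = 0.8662

0.8662 bits/symbol


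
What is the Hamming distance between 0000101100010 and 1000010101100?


Count differing positions: ^ . . . ^ ^ ^ . . ^ ^ ^ . = 7 differences

7


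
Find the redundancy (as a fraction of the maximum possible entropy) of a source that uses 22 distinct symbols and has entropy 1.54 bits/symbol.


H_max = log2(K) = log2(22) = 4.4594 bits/symbol. Redundancy = 1 - H/H_max = 1 - 1.54/4.4594 = 1 - 0.3453 = 0.6547

0.6547


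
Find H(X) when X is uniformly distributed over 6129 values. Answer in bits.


H = log2(n) = log2(6129) = 12.5814

12.5814 bits


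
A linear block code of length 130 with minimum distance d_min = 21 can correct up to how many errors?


Correction capability = floor((d-1)/2) = floor((21-1)/2) = 10

10 errors


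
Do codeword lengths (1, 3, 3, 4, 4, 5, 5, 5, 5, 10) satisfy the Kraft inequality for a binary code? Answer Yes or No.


Kraft sum = sum(2^(-l_i)) = 1.001, need <= 1. Result: violated (a binary prefix-free code with these lengths cannot exist)

No


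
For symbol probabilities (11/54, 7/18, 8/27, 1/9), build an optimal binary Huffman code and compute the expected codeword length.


Huffman construction (repeatedly merge the two least-probable nodes; each merge adds 1 bit to every symbol beneath it): 1/9 + 11/54 = 17/54; 8/27 + 17/54 = 11/18; 7/18 + 11/18 = 1. Resulting codeword lengths (in the order the probabilities were given): (3, 1, 2, 3). L_avg = sum(p_i * l_i) = 11/54*3 + 7/18*1 + 8/27*2 + 1/9*3 = 52/27 = 1.9259

1.9259 bits


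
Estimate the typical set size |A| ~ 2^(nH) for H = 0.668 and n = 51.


log2|A_typical| = nH = 51 * 0.668 = 34.068, so |A_typical| ~ 2^34.068 = 1.801e+10

1.801e+10


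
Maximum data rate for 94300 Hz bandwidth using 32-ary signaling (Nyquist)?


Rate = 2 * B * log2(M) = 2 * 94300 * 5.0 = 943000.0

943000.0 bps


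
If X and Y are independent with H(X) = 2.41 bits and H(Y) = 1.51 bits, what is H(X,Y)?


For independent variables, H(X,Y) = H(X) + H(Y) = 2.41 + 1.51 = 3.92

3.92 bits


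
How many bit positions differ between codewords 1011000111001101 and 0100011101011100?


Count differing positions: ^ ^ ^ ^ . ^ ^ . ^ . . ^ . . . ^ = 9 differences

9


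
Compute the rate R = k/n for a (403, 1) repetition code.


Rate = k/n = 1/403

1/403


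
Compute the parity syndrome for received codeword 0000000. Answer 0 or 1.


Syndrome = XOR of all bits = 0 XOR 0 XOR 0 XOR 0 XOR 0 XOR 0 XOR 0 = 0

0


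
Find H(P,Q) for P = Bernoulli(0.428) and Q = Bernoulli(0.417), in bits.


H(P,Q) = -p*log2(q) - (1-p)*log2(1-q). -0.428*log2(0.417) = 0.540085; -0.572*log2(0.583) = 0.445263. H(P,Q) = 0.540085 + 0.445263 = 0.9853

0.9853 bits


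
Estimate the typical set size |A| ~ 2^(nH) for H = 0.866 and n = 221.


log2|A_typical| = nH = 221 * 0.866 = 191.386, so |A_typical| ~ 2^191.386 = 4.101e+57

4.101e+57


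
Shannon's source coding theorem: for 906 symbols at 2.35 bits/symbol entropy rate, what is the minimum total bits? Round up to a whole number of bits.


Minimum bits >= n * H = 906 * 2.35 = 2129.1, rounded up to a whole number of bits = 2130

2130 bits


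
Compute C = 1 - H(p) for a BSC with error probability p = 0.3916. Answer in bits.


H(p) = -p*log2(p) - (1-p)*log2(1-p) = -0.3916*log2(0.3916) - 0.6084*log2(0.6084) = 0.529658 + 0.436167 = 0.9658. C = 1 - H(p) = 1 - 0.9658 = 0.0342

0.0342 bits


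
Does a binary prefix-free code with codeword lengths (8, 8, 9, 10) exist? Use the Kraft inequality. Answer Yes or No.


Kraft sum = sum(2^(-l_i)) = 0.0107, need <= 1. Result: satisfied (a binary prefix-free code with these lengths exists)

Yes


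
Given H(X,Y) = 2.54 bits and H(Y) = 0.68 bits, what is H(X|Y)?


H(X|Y) = H(X,Y) - H(Y) = 2.54 - 0.68 = 1.86

1.86 bits


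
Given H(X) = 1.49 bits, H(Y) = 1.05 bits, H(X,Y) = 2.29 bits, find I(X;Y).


I(X;Y) = H(X) + H(Y) - H(X,Y) = 1.49 + 1.05 - 2.29 = 0.25

0.25 bits


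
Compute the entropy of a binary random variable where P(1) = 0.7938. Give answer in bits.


H = -p*log2(p) - (1-p)*log2(1-p). -0.7938*log2(0.7938) = 0.264456; -0.2062*log2(0.2062) = 0.469700. H = 0.264456 + 0.469700 = 0.7342

0.7342 bits


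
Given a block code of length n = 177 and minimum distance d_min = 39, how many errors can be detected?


Detection capability = d_min - 1 = 39 - 1 = 38

38 errors


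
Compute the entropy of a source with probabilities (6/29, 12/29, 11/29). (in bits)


H = -sum(p_i * log2(p_i)). Terms: -(6/29)*log2(6/29) = 0.470280; -(12/29)*log2(12/29) = 0.526766; -(11/29)*log2(11/29) = 0.530484. H = 0.470280 + 0.526766 + 0.530484 = 1.5275

1.5275 bits


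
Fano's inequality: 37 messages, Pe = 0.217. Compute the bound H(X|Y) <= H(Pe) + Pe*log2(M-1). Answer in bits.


H(Pe) = -Pe*log2(Pe) - (1-Pe)*log2(1-Pe) = -0.217*log2(0.217) - 0.783*log2(0.783) = 0.478319 + 0.276333 = 0.7547. Pe*log2(M-1) = 0.217*log2(36) = 1.121874. Bound = H(Pe) + Pe*log2(M-1) = 0.478319 + 0.276333 + 1.121874 = 1.8765

1.8765 bits


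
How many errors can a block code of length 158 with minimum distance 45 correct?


Correction capability = floor((d-1)/2) = floor((45-1)/2) = 22

22 errors


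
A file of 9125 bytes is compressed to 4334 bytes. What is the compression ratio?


Ratio = original / compressed = 9125 / 4334 = 2.1054

2.1054


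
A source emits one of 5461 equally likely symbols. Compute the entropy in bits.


H = log2(n) = log2(5461) = 12.4149

12.4149 bits


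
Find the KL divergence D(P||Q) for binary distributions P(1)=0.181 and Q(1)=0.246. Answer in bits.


KL = p*log2(p/q) + (1-p)*log2((1-p)/(1-q)) = 0.181*log2(0.181/0.246) + 0.819*log2(0.819/0.754) = 0.0176

0.0176 bits


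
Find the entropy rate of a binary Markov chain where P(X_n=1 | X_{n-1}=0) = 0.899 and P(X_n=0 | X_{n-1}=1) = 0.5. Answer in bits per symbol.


Stationary distribution: pi_0 = p10/(p01+p10) = 0.3574, pi_1 = 0.6426. Entropy rate H' = pi_0*H(p01) + pi_1*H(p10) = 0.3574*0.4722 + 0.6426*1.0 = 0.8114

0.8114 bits/symbol


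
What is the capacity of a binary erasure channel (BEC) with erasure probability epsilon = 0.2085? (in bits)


C = 1 - epsilon = 1 - 0.2085 = 0.7915

0.7915 bits


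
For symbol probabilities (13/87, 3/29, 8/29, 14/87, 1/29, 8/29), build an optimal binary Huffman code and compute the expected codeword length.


Huffman construction (repeatedly merge the two least-probable nodes; each merge adds 1 bit to every symbol beneath it): 1/29 + 3/29 = 4/29; 4/29 + 13/87 = 25/87; 14/87 + 8/29 = 38/87; 8/29 + 25/87 = 49/87; 38/87 + 49/87 = 1. Resulting codeword lengths (in the order the probabilities were given): (3, 4, 2, 2, 4, 2). L_avg = sum(p_i * l_i) = 13/87*3 + 3/29*4 + 8/29*2 + 14/87*2 + 1/29*4 + 8/29*2 = 211/87 = 2.4253

2.4253 bits


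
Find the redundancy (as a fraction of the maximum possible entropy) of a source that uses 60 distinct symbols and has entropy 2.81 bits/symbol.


H_max = log2(K) = log2(60) = 5.9069 bits/symbol. Redundancy = 1 - H/H_max = 1 - 2.81/5.9069 = 1 - 0.4757 = 0.5243

0.5243


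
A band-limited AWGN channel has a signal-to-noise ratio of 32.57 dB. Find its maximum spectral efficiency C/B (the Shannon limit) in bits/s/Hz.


SNR_linear = 10^(32.57/10) = 1807.1741; C/B = log2(1 + SNR_linear) = log2(1 + 1807.1741) = 10.8203

10.8203 bits/s/Hz


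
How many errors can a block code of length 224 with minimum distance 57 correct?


Correction capability = floor((d-1)/2) = floor((57-1)/2) = 28

28 errors


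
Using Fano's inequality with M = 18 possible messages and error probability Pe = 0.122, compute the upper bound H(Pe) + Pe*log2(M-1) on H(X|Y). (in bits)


H(Pe) = -Pe*log2(Pe) - (1-Pe)*log2(1-Pe) = -0.122*log2(0.122) - 0.878*log2(0.878) = 0.370276 + 0.164807 = 0.5351. Pe*log2(M-1) = 0.122*log2(17) = 0.498670. Bound = H(Pe) + Pe*log2(M-1) = 0.370276 + 0.164807 + 0.498670 = 1.0338

1.0338 bits


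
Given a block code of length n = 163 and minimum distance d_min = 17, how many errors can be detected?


Detection capability = d_min - 1 = 17 - 1 = 16

16 errors


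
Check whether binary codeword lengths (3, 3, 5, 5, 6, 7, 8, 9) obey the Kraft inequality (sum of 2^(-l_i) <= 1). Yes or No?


Kraft sum = sum(2^(-l_i)) = 0.3418, need <= 1. Result: satisfied (a binary prefix-free code with these lengths exists)

Yes


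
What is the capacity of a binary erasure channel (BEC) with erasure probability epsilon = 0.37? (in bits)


C = 1 - epsilon = 1 - 0.37 = 0.63

0.63 bits


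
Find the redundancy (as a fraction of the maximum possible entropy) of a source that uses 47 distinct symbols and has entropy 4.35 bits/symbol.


H_max = log2(K) = log2(47) = 5.5546 bits/symbol. Redundancy = 1 - H/H_max = 1 - 4.35/5.5546 = 1 - 0.7831 = 0.2169

0.2169


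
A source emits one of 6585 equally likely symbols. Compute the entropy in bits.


H = log2(n) = log2(6585) = 12.685

12.685 bits


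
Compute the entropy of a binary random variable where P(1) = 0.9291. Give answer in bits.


H = -p*log2(p) - (1-p)*log2(1-p). -0.9291*log2(0.9291) = 0.098572; -0.0709*log2(0.0709) = 0.270701. H = 0.098572 + 0.270701 = 0.3693

0.3693 bits


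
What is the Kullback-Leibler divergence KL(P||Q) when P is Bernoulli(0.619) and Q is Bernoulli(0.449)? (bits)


KL = p*log2(p/q) + (1-p)*log2((1-p)/(1-q)) = 0.619*log2(0.619/0.449) + 0.381*log2(0.381/0.551) = 0.0839

0.0839 bits


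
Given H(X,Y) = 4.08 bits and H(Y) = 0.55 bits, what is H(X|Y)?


H(X|Y) = H(X,Y) - H(Y) = 4.08 - 0.55 = 3.53

3.53 bits


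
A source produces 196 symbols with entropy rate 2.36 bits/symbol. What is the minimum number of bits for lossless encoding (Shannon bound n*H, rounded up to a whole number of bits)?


Minimum bits >= n * H = 196 * 2.36 = 462.56, rounded up to a whole number of bits = 463

463 bits


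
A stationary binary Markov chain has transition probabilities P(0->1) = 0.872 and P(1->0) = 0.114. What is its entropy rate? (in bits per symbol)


Stationary distribution: pi_0 = p10/(p01+p10) = 0.1156, pi_1 = 0.8844. Entropy rate H' = pi_0*H(p01) + pi_1*H(p10) = 0.1156*0.5519 + 0.8844*0.5119 = 0.5165

0.5165 bits/symbol


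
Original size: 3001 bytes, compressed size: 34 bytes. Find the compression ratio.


Ratio = original / compressed = 3001 / 34 = 88.2647

88.2647


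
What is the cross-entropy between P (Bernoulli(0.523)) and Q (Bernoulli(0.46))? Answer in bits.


H(P,Q) = -p*log2(q) - (1-p)*log2(1-q). -0.523*log2(0.46) = 0.585914; -0.477*log2(0.54) = 0.424038. H(P,Q) = 0.585914 + 0.424038 = 1.01

1.01 bits
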